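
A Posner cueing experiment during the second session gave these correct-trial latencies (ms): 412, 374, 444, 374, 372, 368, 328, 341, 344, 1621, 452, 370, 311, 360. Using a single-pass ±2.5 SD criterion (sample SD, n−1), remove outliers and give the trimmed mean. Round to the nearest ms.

373 ms

n = 14, ΣRT = 6471, M = 462.214
Σ(x−M)² = 1466818.36; s = √(1466818.36/13) = 335.905
Cutoffs: 462.214 ± 2.5·335.905 → [-377.5, 1302.0]
Outside: 1621 → excluded.
Retained (n=13): Σ = 4850, mean = 4850/13 = 373.077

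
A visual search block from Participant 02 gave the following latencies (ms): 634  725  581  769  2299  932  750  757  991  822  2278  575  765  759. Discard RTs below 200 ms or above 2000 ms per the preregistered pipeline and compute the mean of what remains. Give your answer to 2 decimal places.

755.00 ms

Excluded: 2278, 2299
Retained (n=12): Σ = 9060
Mean = 9060/12 = 755.0000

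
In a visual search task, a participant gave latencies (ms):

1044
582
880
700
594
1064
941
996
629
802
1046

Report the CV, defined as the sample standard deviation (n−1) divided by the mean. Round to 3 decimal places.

n = 11, Σ = 9278, M = 843.4545
Σ(x−M)² = 362878.727; s = √(362878.727/10) = 190.4938
CV = 190.4938 / 843.4545 = 0.22585

0.226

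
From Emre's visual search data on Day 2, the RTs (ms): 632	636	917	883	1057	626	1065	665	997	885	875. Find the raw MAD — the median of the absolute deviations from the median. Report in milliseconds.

174 ms

Sorted: 626, 632, 636, 665, 875, 883, 885, 917, 997, 1057, 1065 → median = 883
|x − 883|: 251, 247, 34, 0, 174, 257, 182, 218, 114, 2, 8
Sorted deviations: 0, 2, 8, 34, 114, 174, 182, 218, 247, 251, 257 → MAD = 174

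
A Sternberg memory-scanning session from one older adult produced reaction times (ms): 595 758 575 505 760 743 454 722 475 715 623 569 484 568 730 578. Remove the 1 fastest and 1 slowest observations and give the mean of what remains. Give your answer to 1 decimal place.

Sorted: 454, 475, 484, 505, 568, 569, 575, 578, 595, 623, 715, 722, 730, 743, 758, 760
Drop lowest 1 (454) and highest 1 (760)
Remaining (n=14): Σ = 8640, mean = 8640/14 = 617.143

617.1 ms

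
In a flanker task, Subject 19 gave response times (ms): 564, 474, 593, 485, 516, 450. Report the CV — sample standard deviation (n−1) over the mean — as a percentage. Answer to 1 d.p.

n = 6, Σ = 3082, M = 513.6667
Σ(x−M)² = 15281.333; s = √(15281.333/5) = 55.2835
CV = 55.2835 / 513.6667 = 0.10763 = 10.763%

10.8%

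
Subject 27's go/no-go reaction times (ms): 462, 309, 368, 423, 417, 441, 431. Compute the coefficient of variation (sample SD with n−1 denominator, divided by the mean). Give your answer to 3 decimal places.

n = 7, Σ = 2851, M = 407.2857
Σ(x−M)² = 16237.429; s = √(16237.429/6) = 52.0215
CV = 52.0215 / 407.2857 = 0.12773

0.128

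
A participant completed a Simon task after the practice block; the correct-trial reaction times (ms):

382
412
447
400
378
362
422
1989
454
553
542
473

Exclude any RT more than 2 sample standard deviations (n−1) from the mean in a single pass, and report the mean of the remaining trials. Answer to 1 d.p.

438.6 ms

n = 12, ΣRT = 6814, M = 567.833
Σ(x−M)² = 2243811.67; s = √(2243811.67/11) = 451.645
Cutoffs: 567.833 ± 2·451.645 → [-335.5, 1471.1]
Outside: 1989 → excluded.
Retained (n=11): Σ = 4825, mean = 4825/11 = 438.636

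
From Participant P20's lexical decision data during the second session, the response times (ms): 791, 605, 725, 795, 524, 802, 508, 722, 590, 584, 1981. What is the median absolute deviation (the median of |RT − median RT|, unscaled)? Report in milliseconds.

Sorted: 508, 524, 584, 590, 605, 722, 725, 791, 795, 802, 1981 → median = 722
|x − 722|: 69, 117, 3, 73, 198, 80, 214, 0, 132, 138, 1259
Sorted deviations: 0, 3, 69, 73, 80, 117, 132, 138, 198, 214, 1259 → MAD = 117

117 ms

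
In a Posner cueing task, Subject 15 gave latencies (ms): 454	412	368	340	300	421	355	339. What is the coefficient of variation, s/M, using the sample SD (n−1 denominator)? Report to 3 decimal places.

n = 8, Σ = 2989, M = 373.6250
Σ(x−M)² = 18305.875; s = √(18305.875/7) = 51.1383
CV = 51.1383 / 373.6250 = 0.13687

0.137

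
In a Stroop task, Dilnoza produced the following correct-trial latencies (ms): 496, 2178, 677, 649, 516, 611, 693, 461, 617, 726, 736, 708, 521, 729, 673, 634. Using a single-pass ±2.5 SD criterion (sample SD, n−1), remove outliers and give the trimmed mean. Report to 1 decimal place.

n = 16, ΣRT = 11625, M = 726.562
Σ(x−M)² = 2363779.94; s = √(2363779.94/15) = 396.970
Cutoffs: 726.562 ± 2.5·396.970 → [-265.9, 1719.0]
Outside: 2178 → excluded.
Retained (n=15): Σ = 9447, mean = 9447/15 = 629.800

629.8 ms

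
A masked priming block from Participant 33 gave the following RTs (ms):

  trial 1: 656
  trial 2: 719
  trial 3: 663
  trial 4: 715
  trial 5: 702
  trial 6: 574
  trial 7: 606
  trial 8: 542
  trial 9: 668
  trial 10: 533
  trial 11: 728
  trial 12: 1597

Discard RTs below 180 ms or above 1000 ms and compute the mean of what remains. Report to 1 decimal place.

Excluded: 1597
Retained (n=11): Σ = 7106
Mean = 7106/11 = 646.0000

646.0 ms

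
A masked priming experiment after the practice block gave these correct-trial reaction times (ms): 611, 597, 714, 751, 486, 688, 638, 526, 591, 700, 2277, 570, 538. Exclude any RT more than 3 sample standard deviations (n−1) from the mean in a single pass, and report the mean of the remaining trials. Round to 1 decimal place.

617.5 ms

n = 13, ΣRT = 9687, M = 745.154
Σ(x−M)² = 2616835.69; s = √(2616835.69/12) = 466.979
Cutoffs: 745.154 ± 3·466.979 → [-655.8, 2146.1]
Outside: 2277 → excluded.
Retained (n=12): Σ = 7410, mean = 7410/12 = 617.500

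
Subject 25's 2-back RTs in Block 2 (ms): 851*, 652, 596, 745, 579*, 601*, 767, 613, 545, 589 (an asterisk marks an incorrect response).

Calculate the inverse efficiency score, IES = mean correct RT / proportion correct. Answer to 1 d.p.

Correct trials (n=7): 652, 596, 745, 767, 613, 545, 589
Mean correct RT = 4507/7 = 643.8571 ms
Proportion correct = 7/10
IES = 643.8571 / (7/10) = 919.796 ms

919.8 ms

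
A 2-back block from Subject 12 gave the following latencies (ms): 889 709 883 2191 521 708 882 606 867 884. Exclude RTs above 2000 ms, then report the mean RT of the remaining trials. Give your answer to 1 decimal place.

Excluded: 2191
Retained (n=9): Σ = 6949
Mean = 6949/9 = 772.1111

772.1 ms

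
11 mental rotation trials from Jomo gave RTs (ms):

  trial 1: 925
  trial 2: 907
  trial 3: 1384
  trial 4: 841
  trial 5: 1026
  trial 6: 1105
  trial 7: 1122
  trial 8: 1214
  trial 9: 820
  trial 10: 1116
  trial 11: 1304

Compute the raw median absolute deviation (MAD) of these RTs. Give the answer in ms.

Sorted: 820, 841, 907, 925, 1026, 1105, 1116, 1122, 1214, 1304, 1384 → median = 1105
|x − 1105|: 180, 198, 279, 264, 79, 0, 17, 109, 285, 11, 199
Sorted deviations: 0, 11, 17, 79, 109, 180, 198, 199, 264, 279, 285 → MAD = 180

180 ms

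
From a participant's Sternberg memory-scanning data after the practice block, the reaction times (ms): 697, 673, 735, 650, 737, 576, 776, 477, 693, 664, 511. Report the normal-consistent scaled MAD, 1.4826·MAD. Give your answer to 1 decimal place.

91.9 ms

Sorted: 477, 511, 576, 650, 664, 673, 693, 697, 735, 737, 776 → median = 673
|x − 673| sorted: 0, 9, 20, 23, 24, 62, 64, 97, 103, 162, 196 → MAD = 62
Robust SD ≈ 1.4826 × 62 = 91.921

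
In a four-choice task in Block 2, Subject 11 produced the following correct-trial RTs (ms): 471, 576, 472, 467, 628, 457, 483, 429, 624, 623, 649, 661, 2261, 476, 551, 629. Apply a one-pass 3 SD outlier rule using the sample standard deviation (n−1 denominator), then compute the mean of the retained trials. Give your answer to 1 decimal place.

n = 16, ΣRT = 10457, M = 653.562
Σ(x−M)² = 2854315.94; s = √(2854315.94/15) = 436.220
Cutoffs: 653.562 ± 3·436.220 → [-655.1, 1962.2]
Outside: 2261 → excluded.
Retained (n=15): Σ = 8196, mean = 8196/15 = 546.400

546.4 ms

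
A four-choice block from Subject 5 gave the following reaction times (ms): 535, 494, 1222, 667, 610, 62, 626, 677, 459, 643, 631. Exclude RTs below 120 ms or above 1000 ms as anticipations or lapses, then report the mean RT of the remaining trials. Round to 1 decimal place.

593.6 ms

Excluded: 62, 1222
Retained (n=9): Σ = 5342
Mean = 5342/9 = 593.5556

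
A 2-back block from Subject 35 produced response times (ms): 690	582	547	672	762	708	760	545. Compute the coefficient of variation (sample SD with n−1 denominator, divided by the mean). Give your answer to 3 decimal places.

n = 8, Σ = 5266, M = 658.2500
Σ(x−M)² = 55805.500; s = √(55805.500/7) = 89.2873
CV = 89.2873 / 658.2500 = 0.13564

0.136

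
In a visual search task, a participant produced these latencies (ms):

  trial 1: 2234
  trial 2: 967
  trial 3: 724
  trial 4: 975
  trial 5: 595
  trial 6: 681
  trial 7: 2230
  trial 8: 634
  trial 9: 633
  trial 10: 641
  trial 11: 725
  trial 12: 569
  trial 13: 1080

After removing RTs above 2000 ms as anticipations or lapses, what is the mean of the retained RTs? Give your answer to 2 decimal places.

Excluded: 2230, 2234
Retained (n=11): Σ = 8224
Mean = 8224/11 = 747.6364

747.64 ms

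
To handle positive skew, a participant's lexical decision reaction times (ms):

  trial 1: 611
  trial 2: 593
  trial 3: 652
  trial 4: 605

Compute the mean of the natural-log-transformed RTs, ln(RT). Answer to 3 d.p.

ln(RT): 6.4151, 6.3852, 6.4800, 6.4052
Σ ln(RT) = 25.6856
Mean = 25.6856/4 = 6.42139

6.421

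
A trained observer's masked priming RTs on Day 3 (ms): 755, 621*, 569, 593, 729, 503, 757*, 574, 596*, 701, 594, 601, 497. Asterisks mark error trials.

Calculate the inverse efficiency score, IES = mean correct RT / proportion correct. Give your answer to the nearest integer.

795 ms

Correct trials (n=10): 755, 569, 593, 729, 503, 574, 701, 594, 601, 497
Mean correct RT = 6116/10 = 611.6000 ms
Proportion correct = 10/13
IES = 611.6000 / (10/13) = 795.080 ms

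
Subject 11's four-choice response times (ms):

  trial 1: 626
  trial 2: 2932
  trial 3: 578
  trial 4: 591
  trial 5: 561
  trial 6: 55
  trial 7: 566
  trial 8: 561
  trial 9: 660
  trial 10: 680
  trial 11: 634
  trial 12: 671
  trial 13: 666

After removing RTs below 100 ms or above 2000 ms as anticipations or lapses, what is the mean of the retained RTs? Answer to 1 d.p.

Excluded: 55, 2932
Retained (n=11): Σ = 6794
Mean = 6794/11 = 617.6364

617.6 ms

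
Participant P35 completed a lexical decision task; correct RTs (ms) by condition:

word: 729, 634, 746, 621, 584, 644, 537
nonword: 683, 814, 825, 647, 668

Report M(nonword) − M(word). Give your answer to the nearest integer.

M(word) = 4495/7 = 642.143
M(nonword) = 3637/5 = 727.400
Difference = 727.400 − 642.143 = 85.257 ms

85 ms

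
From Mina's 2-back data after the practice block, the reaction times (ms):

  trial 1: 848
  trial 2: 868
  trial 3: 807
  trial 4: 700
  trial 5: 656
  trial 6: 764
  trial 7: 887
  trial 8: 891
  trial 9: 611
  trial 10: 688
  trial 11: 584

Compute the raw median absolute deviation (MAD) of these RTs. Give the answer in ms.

Sorted: 584, 611, 656, 688, 700, 764, 807, 848, 868, 887, 891 → median = 764
|x − 764|: 84, 104, 43, 64, 108, 0, 123, 127, 153, 76, 180
Sorted deviations: 0, 43, 64, 76, 84, 104, 108, 123, 127, 153, 180 → MAD = 104

104 ms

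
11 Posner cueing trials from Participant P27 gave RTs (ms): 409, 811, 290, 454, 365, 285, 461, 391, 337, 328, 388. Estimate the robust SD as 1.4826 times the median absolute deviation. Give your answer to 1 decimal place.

89.0 ms

Sorted: 285, 290, 328, 337, 365, 388, 391, 409, 454, 461, 811 → median = 388
|x − 388| sorted: 0, 3, 21, 23, 51, 60, 66, 73, 98, 103, 423 → MAD = 60
Robust SD ≈ 1.4826 × 60 = 88.956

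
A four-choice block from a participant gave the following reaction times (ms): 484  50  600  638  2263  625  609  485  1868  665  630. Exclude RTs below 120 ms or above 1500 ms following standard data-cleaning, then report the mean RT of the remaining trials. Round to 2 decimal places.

592.00 ms

Excluded: 50, 1868, 2263
Retained (n=8): Σ = 4736
Mean = 4736/8 = 592.0000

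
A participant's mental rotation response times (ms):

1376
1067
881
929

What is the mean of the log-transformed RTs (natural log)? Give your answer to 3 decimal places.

6.954

ln(RT): 7.2269, 6.9726, 6.7811, 6.8341
Σ ln(RT) = 27.8147
Mean = 27.8147/4 = 6.95368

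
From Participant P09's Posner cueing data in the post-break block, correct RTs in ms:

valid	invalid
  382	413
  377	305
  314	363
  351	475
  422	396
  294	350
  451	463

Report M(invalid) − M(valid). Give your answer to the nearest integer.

25 ms

M(valid) = 2591/7 = 370.143
M(invalid) = 2765/7 = 395.000
Difference = 395.000 − 370.143 = 24.857 ms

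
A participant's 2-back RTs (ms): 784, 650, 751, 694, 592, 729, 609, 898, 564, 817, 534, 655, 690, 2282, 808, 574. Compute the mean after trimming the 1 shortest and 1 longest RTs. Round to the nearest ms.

Sorted: 534, 564, 574, 592, 609, 650, 655, 690, 694, 729, 751, 784, 808, 817, 898, 2282
Drop lowest 1 (534) and highest 1 (2282)
Remaining (n=14): Σ = 9815, mean = 9815/14 = 701.071

701 ms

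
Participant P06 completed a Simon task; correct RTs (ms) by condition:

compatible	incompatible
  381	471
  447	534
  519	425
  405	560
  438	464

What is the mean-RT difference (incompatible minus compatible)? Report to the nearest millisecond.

53 ms

M(compatible) = 2190/5 = 438.000
M(incompatible) = 2454/5 = 490.800
Difference = 490.800 − 438.000 = 52.800 ms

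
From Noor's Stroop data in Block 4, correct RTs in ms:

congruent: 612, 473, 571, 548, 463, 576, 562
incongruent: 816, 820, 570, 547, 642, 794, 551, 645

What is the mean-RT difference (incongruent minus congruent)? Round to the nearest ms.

M(congruent) = 3805/7 = 543.571
M(incongruent) = 5385/8 = 673.125
Difference = 673.125 − 543.571 = 129.554 ms

130 ms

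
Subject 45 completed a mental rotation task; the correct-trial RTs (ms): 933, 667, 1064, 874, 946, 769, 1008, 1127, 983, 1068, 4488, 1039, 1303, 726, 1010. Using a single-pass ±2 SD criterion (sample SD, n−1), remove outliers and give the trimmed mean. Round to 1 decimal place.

n = 15, ΣRT = 18005, M = 1200.333
Σ(x−M)² = 11945381.33; s = √(11945381.33/14) = 923.711
Cutoffs: 1200.333 ± 2·923.711 → [-647.1, 3047.8]
Outside: 4488 → excluded.
Retained (n=14): Σ = 13517, mean = 13517/14 = 965.500

965.5 ms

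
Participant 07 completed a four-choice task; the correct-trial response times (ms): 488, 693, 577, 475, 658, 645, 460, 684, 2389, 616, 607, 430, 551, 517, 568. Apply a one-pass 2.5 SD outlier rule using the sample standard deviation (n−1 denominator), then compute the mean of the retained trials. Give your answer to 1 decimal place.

n = 15, ΣRT = 10358, M = 690.533
Σ(x−M)² = 3186487.73; s = √(3186487.73/14) = 477.081
Cutoffs: 690.533 ± 2.5·477.081 → [-502.2, 1883.2]
Outside: 2389 → excluded.
Retained (n=14): Σ = 7969, mean = 7969/14 = 569.214

569.2 ms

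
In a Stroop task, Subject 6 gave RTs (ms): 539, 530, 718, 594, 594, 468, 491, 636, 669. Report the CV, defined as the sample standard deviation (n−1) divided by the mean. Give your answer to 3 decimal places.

0.143

n = 9, Σ = 5239, M = 582.1111
Σ(x−M)² = 55098.889; s = √(55098.889/8) = 82.9901
CV = 82.9901 / 582.1111 = 0.14257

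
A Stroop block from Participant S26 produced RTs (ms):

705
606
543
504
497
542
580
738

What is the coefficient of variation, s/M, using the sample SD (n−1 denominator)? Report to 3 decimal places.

n = 8, Σ = 4715, M = 589.3750
Σ(x−M)² = 56039.875; s = √(56039.875/7) = 89.4746
CV = 89.4746 / 589.3750 = 0.15181

0.152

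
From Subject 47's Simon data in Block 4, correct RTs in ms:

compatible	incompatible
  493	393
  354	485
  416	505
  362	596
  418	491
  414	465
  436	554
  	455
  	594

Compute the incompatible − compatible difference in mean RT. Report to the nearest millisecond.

M(compatible) = 2893/7 = 413.286
M(incompatible) = 4538/9 = 504.222
Difference = 504.222 − 413.286 = 90.937 ms

91 ms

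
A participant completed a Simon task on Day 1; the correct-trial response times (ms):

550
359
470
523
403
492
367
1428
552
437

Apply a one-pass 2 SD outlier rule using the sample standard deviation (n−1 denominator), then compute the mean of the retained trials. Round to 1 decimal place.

n = 10, ΣRT = 5581, M = 558.100
Σ(x−M)² = 885072.90; s = √(885072.90/9) = 313.594
Cutoffs: 558.100 ± 2·313.594 → [-69.1, 1185.3]
Outside: 1428 → excluded.
Retained (n=9): Σ = 4153, mean = 4153/9 = 461.444

461.4 ms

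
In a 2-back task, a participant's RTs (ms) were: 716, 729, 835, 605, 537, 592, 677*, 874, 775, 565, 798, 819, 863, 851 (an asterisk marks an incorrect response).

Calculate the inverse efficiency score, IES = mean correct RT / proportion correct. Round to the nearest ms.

792 ms

Correct trials (n=13): 716, 729, 835, 605, 537, 592, 874, 775, 565, 798, 819, 863, 851
Mean correct RT = 9559/13 = 735.3077 ms
Proportion correct = 13/14
IES = 735.3077 / (13/14) = 791.870 ms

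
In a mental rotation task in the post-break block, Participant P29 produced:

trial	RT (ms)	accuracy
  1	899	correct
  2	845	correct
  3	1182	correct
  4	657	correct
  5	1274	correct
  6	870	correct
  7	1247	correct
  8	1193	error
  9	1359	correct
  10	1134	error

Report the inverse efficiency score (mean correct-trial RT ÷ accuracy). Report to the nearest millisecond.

Correct trials (n=8): 899, 845, 1182, 657, 1274, 870, 1247, 1359
Mean correct RT = 8333/8 = 1041.6250 ms
Proportion correct = 8/10
IES = 1041.6250 / (8/10) = 1302.031 ms

1302 ms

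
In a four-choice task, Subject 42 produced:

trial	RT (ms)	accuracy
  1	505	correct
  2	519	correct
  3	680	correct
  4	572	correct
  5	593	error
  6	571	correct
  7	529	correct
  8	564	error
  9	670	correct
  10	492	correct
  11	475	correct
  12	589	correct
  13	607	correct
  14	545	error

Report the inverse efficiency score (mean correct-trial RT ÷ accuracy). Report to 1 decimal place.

718.4 ms

Correct trials (n=11): 505, 519, 680, 572, 571, 529, 670, 492, 475, 589, 607
Mean correct RT = 6209/11 = 564.4545 ms
Proportion correct = 11/14
IES = 564.4545 / (11/14) = 718.397 ms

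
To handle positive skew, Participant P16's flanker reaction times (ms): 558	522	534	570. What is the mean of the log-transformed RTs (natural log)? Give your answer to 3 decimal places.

ln(RT): 6.3244, 6.2577, 6.2804, 6.3456
Σ ln(RT) = 25.2081
Mean = 25.2081/4 = 6.30201

6.302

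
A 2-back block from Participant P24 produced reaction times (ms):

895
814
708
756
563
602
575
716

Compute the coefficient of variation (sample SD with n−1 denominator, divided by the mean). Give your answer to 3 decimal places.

0.168

n = 8, Σ = 5629, M = 703.6250
Σ(x−M)² = 98369.875; s = √(98369.875/7) = 118.5447
CV = 118.5447 / 703.6250 = 0.16848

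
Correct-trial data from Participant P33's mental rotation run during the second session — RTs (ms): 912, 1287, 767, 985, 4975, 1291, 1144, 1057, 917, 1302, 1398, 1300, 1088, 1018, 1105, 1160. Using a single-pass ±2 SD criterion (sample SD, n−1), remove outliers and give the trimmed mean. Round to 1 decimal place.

n = 16, ΣRT = 21706, M = 1356.625
Σ(x−M)² = 14410205.75; s = √(14410205.75/15) = 980.143
Cutoffs: 1356.625 ± 2·980.143 → [-603.7, 3316.9]
Outside: 4975 → excluded.
Retained (n=15): Σ = 16731, mean = 16731/15 = 1115.400

1115.4 ms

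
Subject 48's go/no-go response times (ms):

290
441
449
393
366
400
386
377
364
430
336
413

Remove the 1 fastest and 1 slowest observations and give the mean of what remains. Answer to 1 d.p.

Sorted: 290, 336, 364, 366, 377, 386, 393, 400, 413, 430, 441, 449
Drop lowest 1 (290) and highest 1 (449)
Remaining (n=10): Σ = 3906, mean = 3906/10 = 390.600

390.6 ms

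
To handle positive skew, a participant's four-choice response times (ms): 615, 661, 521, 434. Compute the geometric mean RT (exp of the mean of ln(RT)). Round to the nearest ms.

551 ms

ln(RT): 6.4216, 6.4938, 6.2558, 6.0730
Mean ln(RT) = 25.2442/4 = 6.31104
Geometric mean = exp(6.31104) = 550.62 ms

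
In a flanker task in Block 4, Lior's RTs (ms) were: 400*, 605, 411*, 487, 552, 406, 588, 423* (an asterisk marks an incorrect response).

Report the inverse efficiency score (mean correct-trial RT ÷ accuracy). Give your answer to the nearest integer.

844 ms

Correct trials (n=5): 605, 487, 552, 406, 588
Mean correct RT = 2638/5 = 527.6000 ms
Proportion correct = 5/8
IES = 527.6000 / (5/8) = 844.160 ms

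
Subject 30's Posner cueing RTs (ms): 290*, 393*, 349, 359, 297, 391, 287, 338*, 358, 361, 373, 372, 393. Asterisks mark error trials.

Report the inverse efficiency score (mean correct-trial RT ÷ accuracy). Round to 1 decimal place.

Correct trials (n=10): 349, 359, 297, 391, 287, 358, 361, 373, 372, 393
Mean correct RT = 3540/10 = 354.0000 ms
Proportion correct = 10/13
IES = 354.0000 / (10/13) = 460.200 ms

460.2 ms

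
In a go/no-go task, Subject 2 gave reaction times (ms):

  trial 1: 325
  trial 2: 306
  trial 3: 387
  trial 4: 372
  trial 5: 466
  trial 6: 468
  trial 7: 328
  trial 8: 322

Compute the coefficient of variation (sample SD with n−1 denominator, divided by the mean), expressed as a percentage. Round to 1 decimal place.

n = 8, Σ = 2974, M = 371.7500
Σ(x−M)² = 29277.500; s = √(29277.500/7) = 64.6723
CV = 64.6723 / 371.7500 = 0.17397 = 17.397%

17.4%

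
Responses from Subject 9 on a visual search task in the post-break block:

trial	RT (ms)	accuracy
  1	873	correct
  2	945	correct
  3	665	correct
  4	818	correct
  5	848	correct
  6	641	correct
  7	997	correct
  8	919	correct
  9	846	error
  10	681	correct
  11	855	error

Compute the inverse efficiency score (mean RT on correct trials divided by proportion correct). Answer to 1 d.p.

1003.2 ms

Correct trials (n=9): 873, 945, 665, 818, 848, 641, 997, 919, 681
Mean correct RT = 7387/9 = 820.7778 ms
Proportion correct = 9/11
IES = 820.7778 / (9/11) = 1003.173 ms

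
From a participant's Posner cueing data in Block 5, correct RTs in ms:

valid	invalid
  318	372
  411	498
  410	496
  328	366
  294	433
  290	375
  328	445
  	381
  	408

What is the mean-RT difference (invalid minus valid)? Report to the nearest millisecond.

79 ms

M(valid) = 2379/7 = 339.857
M(invalid) = 3774/9 = 419.333
Difference = 419.333 − 339.857 = 79.476 ms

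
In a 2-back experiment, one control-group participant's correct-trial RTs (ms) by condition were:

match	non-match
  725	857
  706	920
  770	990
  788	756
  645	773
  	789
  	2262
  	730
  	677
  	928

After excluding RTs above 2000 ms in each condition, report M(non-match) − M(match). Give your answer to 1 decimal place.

97.6 ms

non-match: exclude 2262
M(match) = 3634/5 = 726.800
M(non-match) = 7420/9 = 824.444
Difference = 824.444 − 726.800 = 97.644 ms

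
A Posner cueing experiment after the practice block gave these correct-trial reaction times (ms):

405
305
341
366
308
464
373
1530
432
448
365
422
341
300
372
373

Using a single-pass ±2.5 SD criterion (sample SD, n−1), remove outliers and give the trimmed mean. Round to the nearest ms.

374 ms

n = 16, ΣRT = 7145, M = 446.562
Σ(x−M)² = 1289217.94; s = √(1289217.94/15) = 293.169
Cutoffs: 446.562 ± 2.5·293.169 → [-286.4, 1179.5]
Outside: 1530 → excluded.
Retained (n=15): Σ = 5615, mean = 5615/15 = 374.333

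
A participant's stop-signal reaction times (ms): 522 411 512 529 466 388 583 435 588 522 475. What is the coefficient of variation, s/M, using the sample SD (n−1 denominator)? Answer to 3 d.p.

0.132

n = 11, Σ = 5431, M = 493.7273
Σ(x−M)² = 42624.182; s = √(42624.182/10) = 65.2872
CV = 65.2872 / 493.7273 = 0.13223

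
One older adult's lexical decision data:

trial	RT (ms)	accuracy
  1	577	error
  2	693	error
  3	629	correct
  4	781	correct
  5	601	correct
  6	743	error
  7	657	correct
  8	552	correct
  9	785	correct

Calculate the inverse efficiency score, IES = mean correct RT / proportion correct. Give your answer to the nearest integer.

1001 ms

Correct trials (n=6): 629, 781, 601, 657, 552, 785
Mean correct RT = 4005/6 = 667.5000 ms
Proportion correct = 6/9
IES = 667.5000 / (6/9) = 1001.250 ms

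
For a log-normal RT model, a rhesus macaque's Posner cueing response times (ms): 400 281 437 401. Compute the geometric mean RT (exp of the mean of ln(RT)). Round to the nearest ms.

375 ms

ln(RT): 5.9915, 5.6384, 6.0799, 5.9940
Mean ln(RT) = 23.7037/4 = 5.92593
Geometric mean = exp(5.92593) = 374.63 ms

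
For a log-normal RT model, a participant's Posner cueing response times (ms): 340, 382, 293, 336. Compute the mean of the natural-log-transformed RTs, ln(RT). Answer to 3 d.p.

5.818

ln(RT): 5.8289, 5.9454, 5.6802, 5.8171
Σ ln(RT) = 23.2716
Mean = 23.2716/4 = 5.81791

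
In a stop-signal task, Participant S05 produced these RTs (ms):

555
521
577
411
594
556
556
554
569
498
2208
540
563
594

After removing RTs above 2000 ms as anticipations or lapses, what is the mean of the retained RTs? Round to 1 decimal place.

Excluded: 2208
Retained (n=13): Σ = 7088
Mean = 7088/13 = 545.2308

545.2 ms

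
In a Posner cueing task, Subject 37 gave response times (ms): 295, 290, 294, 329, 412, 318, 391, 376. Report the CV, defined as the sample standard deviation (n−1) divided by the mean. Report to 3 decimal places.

n = 8, Σ = 2705, M = 338.1250
Σ(x−M)² = 16298.875; s = √(16298.875/7) = 48.2536
CV = 48.2536 / 338.1250 = 0.14271

0.143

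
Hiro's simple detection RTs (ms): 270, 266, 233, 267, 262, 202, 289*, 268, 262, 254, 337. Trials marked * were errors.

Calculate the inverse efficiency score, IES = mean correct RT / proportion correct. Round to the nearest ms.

288 ms

Correct trials (n=10): 270, 266, 233, 267, 262, 202, 268, 262, 254, 337
Mean correct RT = 2621/10 = 262.1000 ms
Proportion correct = 10/11
IES = 262.1000 / (10/11) = 288.310 ms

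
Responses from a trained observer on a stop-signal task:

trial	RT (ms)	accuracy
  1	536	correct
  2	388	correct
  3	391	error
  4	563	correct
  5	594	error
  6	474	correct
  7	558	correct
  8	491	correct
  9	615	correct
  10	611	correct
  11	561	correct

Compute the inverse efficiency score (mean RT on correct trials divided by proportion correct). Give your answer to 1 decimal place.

651.4 ms

Correct trials (n=9): 536, 388, 563, 474, 558, 491, 615, 611, 561
Mean correct RT = 4797/9 = 533.0000 ms
Proportion correct = 9/11
IES = 533.0000 / (9/11) = 651.444 ms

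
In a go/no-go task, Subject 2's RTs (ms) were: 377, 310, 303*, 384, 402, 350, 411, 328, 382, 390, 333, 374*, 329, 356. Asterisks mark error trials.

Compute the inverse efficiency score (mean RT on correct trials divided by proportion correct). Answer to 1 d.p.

423.1 ms

Correct trials (n=12): 377, 310, 384, 402, 350, 411, 328, 382, 390, 333, 329, 356
Mean correct RT = 4352/12 = 362.6667 ms
Proportion correct = 12/14
IES = 362.6667 / (12/14) = 423.111 ms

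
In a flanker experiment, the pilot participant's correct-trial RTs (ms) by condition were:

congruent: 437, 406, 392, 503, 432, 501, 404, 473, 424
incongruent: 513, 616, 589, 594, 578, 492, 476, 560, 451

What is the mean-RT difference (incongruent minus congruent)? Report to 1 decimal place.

M(congruent) = 3972/9 = 441.333
M(incongruent) = 4869/9 = 541.000
Difference = 541.000 − 441.333 = 99.667 ms

99.7 ms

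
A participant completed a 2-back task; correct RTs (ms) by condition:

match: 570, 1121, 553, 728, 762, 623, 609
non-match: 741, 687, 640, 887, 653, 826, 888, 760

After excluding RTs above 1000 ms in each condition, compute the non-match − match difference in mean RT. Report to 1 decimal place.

match: exclude 1121
M(match) = 3845/6 = 640.833
M(non-match) = 6082/8 = 760.250
Difference = 760.250 − 640.833 = 119.417 ms

119.4 ms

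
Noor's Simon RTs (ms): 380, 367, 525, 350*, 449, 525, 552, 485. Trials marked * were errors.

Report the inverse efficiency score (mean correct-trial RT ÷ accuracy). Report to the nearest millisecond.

536 ms

Correct trials (n=7): 380, 367, 525, 449, 525, 552, 485
Mean correct RT = 3283/7 = 469.0000 ms
Proportion correct = 7/8
IES = 469.0000 / (7/8) = 536.000 ms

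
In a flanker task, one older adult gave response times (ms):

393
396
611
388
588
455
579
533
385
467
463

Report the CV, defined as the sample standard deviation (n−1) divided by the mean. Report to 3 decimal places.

n = 11, Σ = 5258, M = 478.0000
Σ(x−M)² = 74588.000; s = √(74588.000/10) = 86.3643
CV = 86.3643 / 478.0000 = 0.18068

0.181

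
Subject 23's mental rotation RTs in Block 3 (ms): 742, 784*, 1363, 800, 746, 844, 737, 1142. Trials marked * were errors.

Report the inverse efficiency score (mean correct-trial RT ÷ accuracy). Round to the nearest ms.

Correct trials (n=7): 742, 1363, 800, 746, 844, 737, 1142
Mean correct RT = 6374/7 = 910.5714 ms
Proportion correct = 7/8
IES = 910.5714 / (7/8) = 1040.653 ms

1041 ms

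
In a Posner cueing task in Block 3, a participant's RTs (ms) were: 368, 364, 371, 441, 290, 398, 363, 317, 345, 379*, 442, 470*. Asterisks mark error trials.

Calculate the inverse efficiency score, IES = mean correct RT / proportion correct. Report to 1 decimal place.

443.9 ms

Correct trials (n=10): 368, 364, 371, 441, 290, 398, 363, 317, 345, 442
Mean correct RT = 3699/10 = 369.9000 ms
Proportion correct = 10/12
IES = 369.9000 / (10/12) = 443.880 ms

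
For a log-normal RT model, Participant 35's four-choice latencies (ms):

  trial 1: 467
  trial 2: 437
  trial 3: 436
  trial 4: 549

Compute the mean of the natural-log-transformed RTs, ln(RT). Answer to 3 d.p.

ln(RT): 6.1463, 6.0799, 6.0776, 6.3081
Σ ln(RT) = 24.6120
Mean = 24.6120/4 = 6.15300

6.153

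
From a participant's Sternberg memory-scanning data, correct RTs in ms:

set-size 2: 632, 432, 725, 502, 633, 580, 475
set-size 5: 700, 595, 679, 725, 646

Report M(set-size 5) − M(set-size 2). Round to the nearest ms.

M(set-size 2) = 3979/7 = 568.429
M(set-size 5) = 3345/5 = 669.000
Difference = 669.000 − 568.429 = 100.571 ms

101 ms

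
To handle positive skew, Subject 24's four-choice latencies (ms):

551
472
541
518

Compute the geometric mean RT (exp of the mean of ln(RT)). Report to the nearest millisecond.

ln(RT): 6.3117, 6.1570, 6.2934, 6.2500
Mean ln(RT) = 25.0121/4 = 6.25303
Geometric mean = exp(6.25303) = 519.58 ms

520 ms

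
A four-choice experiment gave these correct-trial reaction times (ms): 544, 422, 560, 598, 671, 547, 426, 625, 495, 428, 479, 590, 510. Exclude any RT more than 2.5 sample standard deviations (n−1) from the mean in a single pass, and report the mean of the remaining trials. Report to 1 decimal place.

n = 13, ΣRT = 6895, M = 530.385
Σ(x−M)² = 75623.08; s = √(75623.08/12) = 79.385
Cutoffs: 530.385 ± 2.5·79.385 → [331.9, 728.8]
No RTs fall outside the cutoffs; all 13 retained. Mean = 6895/13 = 530.385

530.4 ms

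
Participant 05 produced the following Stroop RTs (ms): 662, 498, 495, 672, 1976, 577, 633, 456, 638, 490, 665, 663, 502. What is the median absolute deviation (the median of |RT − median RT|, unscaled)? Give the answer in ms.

56 ms

Sorted: 456, 490, 495, 498, 502, 577, 633, 638, 662, 663, 665, 672, 1976 → median = 633
|x − 633|: 29, 135, 138, 39, 1343, 56, 0, 177, 5, 143, 32, 30, 131
Sorted deviations: 0, 5, 29, 30, 32, 39, 56, 131, 135, 138, 143, 177, 1343 → MAD = 56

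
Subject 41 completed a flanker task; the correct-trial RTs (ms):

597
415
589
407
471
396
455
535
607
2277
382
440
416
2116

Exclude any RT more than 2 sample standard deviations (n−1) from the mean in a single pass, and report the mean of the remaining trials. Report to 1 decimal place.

475.8 ms

n = 14, ΣRT = 10103, M = 721.643
Σ(x−M)² = 5165567.21; s = √(5165567.21/13) = 630.358
Cutoffs: 721.643 ± 2·630.358 → [-539.1, 1982.4]
Outside: 2116, 2277 → excluded.
Retained (n=12): Σ = 5710, mean = 5710/12 = 475.833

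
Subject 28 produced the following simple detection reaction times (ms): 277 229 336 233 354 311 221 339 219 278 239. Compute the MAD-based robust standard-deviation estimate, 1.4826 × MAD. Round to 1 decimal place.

71.2 ms

Sorted: 219, 221, 229, 233, 239, 277, 278, 311, 336, 339, 354 → median = 277
|x − 277| sorted: 0, 1, 34, 38, 44, 48, 56, 58, 59, 62, 77 → MAD = 48
Robust SD ≈ 1.4826 × 48 = 71.165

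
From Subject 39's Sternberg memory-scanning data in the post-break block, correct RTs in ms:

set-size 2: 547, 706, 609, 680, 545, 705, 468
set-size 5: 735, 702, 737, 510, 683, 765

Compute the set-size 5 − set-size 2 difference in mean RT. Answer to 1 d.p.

M(set-size 2) = 4260/7 = 608.571
M(set-size 5) = 4132/6 = 688.667
Difference = 688.667 − 608.571 = 80.095 ms

80.1 ms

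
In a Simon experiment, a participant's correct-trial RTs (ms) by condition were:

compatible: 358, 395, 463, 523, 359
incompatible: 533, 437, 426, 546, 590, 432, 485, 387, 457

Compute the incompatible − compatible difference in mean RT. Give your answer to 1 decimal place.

M(compatible) = 2098/5 = 419.600
M(incompatible) = 4293/9 = 477.000
Difference = 477.000 − 419.600 = 57.400 ms

57.4 ms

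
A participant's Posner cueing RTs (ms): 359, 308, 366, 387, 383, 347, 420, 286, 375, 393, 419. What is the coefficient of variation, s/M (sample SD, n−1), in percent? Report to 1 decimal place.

n = 11, Σ = 4043, M = 367.5455
Σ(x−M)² = 17412.727; s = √(17412.727/10) = 41.7286
CV = 41.7286 / 367.5455 = 0.11353 = 11.353%

11.4%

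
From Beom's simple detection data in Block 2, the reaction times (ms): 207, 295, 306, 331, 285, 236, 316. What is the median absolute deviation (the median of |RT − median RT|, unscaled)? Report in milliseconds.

Sorted: 207, 236, 285, 295, 306, 316, 331 → median = 295
|x − 295|: 88, 0, 11, 36, 10, 59, 21
Sorted deviations: 0, 10, 11, 21, 36, 59, 88 → MAD = 21

21 ms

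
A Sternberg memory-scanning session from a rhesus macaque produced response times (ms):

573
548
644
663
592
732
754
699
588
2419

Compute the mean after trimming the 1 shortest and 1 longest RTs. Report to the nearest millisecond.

Sorted: 548, 573, 588, 592, 644, 663, 699, 732, 754, 2419
Drop lowest 1 (548) and highest 1 (2419)
Remaining (n=8): Σ = 5245, mean = 5245/8 = 655.625

656 ms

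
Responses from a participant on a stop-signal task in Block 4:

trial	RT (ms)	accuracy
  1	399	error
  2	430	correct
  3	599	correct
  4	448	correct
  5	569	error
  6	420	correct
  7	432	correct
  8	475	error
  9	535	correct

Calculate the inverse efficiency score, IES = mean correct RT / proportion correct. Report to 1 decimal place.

Correct trials (n=6): 430, 599, 448, 420, 432, 535
Mean correct RT = 2864/6 = 477.3333 ms
Proportion correct = 6/9
IES = 477.3333 / (6/9) = 716.000 ms

716.0 ms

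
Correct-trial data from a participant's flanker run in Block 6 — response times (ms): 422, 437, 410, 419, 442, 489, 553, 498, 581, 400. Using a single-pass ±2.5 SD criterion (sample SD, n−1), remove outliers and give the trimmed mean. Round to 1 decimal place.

465.1 ms

n = 10, ΣRT = 4651, M = 465.100
Σ(x−M)² = 35392.90; s = √(35392.90/9) = 62.710
Cutoffs: 465.100 ± 2.5·62.710 → [308.3, 621.9]
No RTs fall outside the cutoffs; all 10 retained. Mean = 4651/10 = 465.100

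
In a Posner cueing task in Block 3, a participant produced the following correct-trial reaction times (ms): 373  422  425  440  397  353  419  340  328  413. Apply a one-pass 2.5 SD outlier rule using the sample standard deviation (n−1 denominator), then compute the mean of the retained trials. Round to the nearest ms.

n = 10, ΣRT = 3910, M = 391.000
Σ(x−M)² = 14160.00; s = √(14160.00/9) = 39.665
Cutoffs: 391.000 ± 2.5·39.665 → [291.8, 490.2]
No RTs fall outside the cutoffs; all 10 retained. Mean = 3910/10 = 391.000

391 ms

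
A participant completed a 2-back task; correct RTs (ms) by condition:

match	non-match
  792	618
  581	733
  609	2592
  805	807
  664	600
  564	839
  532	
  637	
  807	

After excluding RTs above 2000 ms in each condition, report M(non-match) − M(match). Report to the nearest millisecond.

54 ms

non-match: exclude 2592
M(match) = 5991/9 = 665.667
M(non-match) = 3597/5 = 719.400
Difference = 719.400 − 665.667 = 53.733 ms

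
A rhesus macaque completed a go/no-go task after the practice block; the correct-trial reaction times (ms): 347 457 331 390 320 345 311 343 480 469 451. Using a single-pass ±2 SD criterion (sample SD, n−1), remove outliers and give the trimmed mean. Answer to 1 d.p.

n = 11, ΣRT = 4244, M = 385.818
Σ(x−M)² = 43063.64; s = √(43063.64/10) = 65.623
Cutoffs: 385.818 ± 2·65.623 → [254.6, 517.1]
No RTs fall outside the cutoffs; all 11 retained. Mean = 4244/11 = 385.818

385.8 ms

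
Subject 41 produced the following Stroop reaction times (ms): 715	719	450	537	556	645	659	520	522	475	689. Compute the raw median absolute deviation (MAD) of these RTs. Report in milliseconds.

89 ms

Sorted: 450, 475, 520, 522, 537, 556, 645, 659, 689, 715, 719 → median = 556
|x − 556|: 159, 163, 106, 19, 0, 89, 103, 36, 34, 81, 133
Sorted deviations: 0, 19, 34, 36, 81, 89, 103, 106, 133, 159, 163 → MAD = 89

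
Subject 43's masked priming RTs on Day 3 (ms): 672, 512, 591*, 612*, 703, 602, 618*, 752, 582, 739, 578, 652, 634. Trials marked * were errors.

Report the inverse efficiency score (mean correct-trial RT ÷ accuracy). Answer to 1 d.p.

Correct trials (n=10): 672, 512, 703, 602, 752, 582, 739, 578, 652, 634
Mean correct RT = 6426/10 = 642.6000 ms
Proportion correct = 10/13
IES = 642.6000 / (10/13) = 835.380 ms

835.4 ms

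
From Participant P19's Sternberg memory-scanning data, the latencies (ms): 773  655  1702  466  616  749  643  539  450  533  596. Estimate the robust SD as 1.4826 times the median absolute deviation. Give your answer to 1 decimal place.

123.1 ms

Sorted: 450, 466, 533, 539, 596, 616, 643, 655, 749, 773, 1702 → median = 616
|x − 616| sorted: 0, 20, 27, 39, 77, 83, 133, 150, 157, 166, 1086 → MAD = 83
Robust SD ≈ 1.4826 × 83 = 123.056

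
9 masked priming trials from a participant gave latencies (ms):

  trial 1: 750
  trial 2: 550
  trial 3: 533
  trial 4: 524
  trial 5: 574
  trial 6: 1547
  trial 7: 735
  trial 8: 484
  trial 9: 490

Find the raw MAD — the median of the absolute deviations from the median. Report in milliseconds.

Sorted: 484, 490, 524, 533, 550, 574, 735, 750, 1547 → median = 550
|x − 550|: 200, 0, 17, 26, 24, 997, 185, 66, 60
Sorted deviations: 0, 17, 24, 26, 60, 66, 185, 200, 997 → MAD = 60

60 ms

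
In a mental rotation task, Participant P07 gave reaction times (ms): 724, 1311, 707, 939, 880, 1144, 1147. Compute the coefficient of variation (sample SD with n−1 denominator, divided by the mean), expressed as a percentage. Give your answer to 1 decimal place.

23.4%

n = 7, Σ = 6852, M = 978.8571
Σ(x−M)² = 316082.857; s = √(316082.857/6) = 229.5223
CV = 229.5223 / 978.8571 = 0.23448 = 23.448%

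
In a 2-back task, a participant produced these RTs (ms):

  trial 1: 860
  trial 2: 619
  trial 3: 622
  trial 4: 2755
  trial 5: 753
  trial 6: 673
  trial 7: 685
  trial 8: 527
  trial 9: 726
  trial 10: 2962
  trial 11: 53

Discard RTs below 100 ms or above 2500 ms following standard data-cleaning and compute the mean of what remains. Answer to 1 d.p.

Excluded: 53, 2755, 2962
Retained (n=8): Σ = 5465
Mean = 5465/8 = 683.1250

683.1 ms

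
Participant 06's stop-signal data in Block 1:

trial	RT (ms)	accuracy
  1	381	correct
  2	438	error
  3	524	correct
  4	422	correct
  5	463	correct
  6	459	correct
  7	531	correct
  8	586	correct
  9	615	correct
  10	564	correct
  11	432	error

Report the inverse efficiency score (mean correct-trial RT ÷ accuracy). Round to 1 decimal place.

617.2 ms

Correct trials (n=9): 381, 524, 422, 463, 459, 531, 586, 615, 564
Mean correct RT = 4545/9 = 505.0000 ms
Proportion correct = 9/11
IES = 505.0000 / (9/11) = 617.222 ms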